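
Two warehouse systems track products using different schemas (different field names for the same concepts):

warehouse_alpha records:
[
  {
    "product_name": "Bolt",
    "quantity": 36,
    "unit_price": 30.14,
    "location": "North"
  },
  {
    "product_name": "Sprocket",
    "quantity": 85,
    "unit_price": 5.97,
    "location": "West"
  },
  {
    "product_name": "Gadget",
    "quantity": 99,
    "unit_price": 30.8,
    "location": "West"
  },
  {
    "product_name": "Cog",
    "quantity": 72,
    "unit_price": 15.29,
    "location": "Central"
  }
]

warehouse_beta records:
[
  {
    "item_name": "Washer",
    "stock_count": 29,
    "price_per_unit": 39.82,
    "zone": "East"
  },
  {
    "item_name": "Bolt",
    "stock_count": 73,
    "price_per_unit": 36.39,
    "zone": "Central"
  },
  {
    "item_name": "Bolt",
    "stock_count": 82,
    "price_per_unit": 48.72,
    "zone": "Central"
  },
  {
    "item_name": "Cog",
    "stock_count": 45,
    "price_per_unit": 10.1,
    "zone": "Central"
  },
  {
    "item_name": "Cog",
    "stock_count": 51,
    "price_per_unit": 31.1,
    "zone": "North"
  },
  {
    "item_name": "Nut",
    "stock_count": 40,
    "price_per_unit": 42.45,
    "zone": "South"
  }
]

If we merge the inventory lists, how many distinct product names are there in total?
6

Schema mapping: "product_name" (warehouse_alpha) = "item_name" (warehouse_beta) = product name

Products in warehouse_alpha: ['Bolt', 'Cog', 'Gadget', 'Sprocket']
Products in warehouse_beta: ['Bolt', 'Cog', 'Nut', 'Washer']

Union (unique products): ['Bolt', 'Cog', 'Gadget', 'Nut', 'Sprocket', 'Washer']
Count: 6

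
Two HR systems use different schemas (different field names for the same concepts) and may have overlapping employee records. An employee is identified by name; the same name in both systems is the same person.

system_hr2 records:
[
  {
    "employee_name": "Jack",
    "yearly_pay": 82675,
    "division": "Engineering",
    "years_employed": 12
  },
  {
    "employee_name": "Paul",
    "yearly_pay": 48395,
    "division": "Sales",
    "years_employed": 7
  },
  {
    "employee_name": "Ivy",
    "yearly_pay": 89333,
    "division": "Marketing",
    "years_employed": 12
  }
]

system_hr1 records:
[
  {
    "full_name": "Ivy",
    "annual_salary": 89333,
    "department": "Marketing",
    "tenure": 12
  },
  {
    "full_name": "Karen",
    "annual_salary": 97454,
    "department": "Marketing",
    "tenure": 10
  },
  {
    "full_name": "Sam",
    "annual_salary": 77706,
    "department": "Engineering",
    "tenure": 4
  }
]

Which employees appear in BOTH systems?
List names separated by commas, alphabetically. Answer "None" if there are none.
Ivy

Schema mapping: "employee_name" (system_hr2) = "full_name" (system_hr1) = employee name

Names in system_hr2: ['Ivy', 'Jack', 'Paul']
Names in system_hr1: ['Ivy', 'Karen', 'Sam']

Intersection: ['Ivy']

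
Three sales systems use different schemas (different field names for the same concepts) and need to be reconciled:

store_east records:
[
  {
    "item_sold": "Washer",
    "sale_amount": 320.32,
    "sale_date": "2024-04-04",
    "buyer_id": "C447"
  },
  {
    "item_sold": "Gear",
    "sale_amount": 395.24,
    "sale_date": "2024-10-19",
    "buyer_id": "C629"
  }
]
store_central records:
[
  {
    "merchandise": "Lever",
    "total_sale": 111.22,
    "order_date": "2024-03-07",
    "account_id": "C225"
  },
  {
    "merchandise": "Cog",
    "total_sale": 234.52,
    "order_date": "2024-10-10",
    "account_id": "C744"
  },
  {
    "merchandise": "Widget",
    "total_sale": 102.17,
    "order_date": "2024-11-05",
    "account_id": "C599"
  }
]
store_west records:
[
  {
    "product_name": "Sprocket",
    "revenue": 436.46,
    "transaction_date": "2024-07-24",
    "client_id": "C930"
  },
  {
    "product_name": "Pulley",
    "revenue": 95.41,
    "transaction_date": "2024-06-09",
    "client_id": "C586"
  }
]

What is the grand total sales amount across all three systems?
1695.34

Schema reconciliation - all amount fields map to sale amount:

store_east (sale_amount): 715.56
store_central (total_sale): 447.91
store_west (revenue): 531.87

Grand total: 1695.34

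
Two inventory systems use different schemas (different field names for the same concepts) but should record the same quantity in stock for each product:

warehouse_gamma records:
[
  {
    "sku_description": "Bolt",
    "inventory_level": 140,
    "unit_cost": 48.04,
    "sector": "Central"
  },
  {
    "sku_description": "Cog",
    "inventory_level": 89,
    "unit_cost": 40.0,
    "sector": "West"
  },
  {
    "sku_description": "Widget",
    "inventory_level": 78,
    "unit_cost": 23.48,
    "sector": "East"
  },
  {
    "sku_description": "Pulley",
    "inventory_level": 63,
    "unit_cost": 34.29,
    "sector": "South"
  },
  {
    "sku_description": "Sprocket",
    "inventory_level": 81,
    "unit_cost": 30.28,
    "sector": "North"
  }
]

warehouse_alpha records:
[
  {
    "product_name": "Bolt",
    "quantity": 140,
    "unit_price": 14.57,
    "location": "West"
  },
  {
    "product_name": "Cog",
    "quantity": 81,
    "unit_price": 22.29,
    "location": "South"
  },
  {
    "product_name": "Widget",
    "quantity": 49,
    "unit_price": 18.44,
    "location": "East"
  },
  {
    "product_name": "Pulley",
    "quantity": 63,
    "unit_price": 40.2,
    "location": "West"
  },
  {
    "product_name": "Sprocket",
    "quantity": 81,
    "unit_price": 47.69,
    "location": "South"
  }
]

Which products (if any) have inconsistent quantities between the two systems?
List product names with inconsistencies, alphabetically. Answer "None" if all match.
Cog, Widget

Schema mappings:
- "sku_description" (warehouse_gamma) = "product_name" (warehouse_alpha) = product name
- "inventory_level" (warehouse_gamma) = "quantity" (warehouse_alpha) = quantity

Comparison:
  Bolt: 140 vs 140 - MATCH
  Cog: 89 vs 81 - MISMATCH
  Widget: 78 vs 49 - MISMATCH
  Pulley: 63 vs 63 - MATCH
  Sprocket: 81 vs 81 - MATCH

Products with inconsistencies: Cog, Widget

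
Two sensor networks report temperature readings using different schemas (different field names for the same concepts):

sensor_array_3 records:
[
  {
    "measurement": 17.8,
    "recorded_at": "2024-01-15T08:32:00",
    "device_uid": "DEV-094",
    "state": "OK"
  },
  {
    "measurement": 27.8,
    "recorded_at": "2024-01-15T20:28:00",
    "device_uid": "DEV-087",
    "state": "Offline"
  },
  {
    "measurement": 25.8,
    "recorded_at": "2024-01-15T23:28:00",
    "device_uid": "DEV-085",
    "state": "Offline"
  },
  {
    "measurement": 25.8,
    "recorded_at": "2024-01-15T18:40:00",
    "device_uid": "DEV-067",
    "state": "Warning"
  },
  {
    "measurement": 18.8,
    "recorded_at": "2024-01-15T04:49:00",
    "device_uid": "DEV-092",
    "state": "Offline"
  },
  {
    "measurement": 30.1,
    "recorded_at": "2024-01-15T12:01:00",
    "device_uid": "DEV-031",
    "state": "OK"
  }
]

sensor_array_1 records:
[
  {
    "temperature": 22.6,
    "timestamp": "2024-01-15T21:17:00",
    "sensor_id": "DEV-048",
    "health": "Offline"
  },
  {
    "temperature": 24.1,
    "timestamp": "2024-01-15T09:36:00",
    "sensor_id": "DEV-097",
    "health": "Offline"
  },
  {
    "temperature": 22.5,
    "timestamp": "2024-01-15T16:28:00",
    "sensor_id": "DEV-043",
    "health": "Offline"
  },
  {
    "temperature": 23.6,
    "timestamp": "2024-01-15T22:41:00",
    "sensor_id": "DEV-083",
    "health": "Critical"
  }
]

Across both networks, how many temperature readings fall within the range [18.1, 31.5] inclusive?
9

Schema mapping: "measurement" (sensor_array_3) = "temperature" (sensor_array_1) = temperature

Readings in [18.1, 31.5] from sensor_array_3: 5
Readings in [18.1, 31.5] from sensor_array_1: 4

Total count: 5 + 4 = 9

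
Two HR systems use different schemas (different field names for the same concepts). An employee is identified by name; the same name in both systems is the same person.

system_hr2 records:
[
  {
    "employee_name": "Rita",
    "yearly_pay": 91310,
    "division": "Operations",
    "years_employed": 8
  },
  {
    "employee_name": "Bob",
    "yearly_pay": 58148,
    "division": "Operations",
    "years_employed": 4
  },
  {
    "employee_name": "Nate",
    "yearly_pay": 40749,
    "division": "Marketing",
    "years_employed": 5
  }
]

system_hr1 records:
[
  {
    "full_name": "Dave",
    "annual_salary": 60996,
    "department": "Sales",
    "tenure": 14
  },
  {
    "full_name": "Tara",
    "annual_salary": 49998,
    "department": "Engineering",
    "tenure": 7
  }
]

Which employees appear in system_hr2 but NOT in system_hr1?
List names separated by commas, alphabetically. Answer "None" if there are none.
Bob, Nate, Rita

Schema mapping: "employee_name" (system_hr2) = "full_name" (system_hr1) = employee name

Names in system_hr2: ['Bob', 'Nate', 'Rita']
Names in system_hr1: ['Dave', 'Tara']

In system_hr2 but not system_hr1: ['Bob', 'Nate', 'Rita']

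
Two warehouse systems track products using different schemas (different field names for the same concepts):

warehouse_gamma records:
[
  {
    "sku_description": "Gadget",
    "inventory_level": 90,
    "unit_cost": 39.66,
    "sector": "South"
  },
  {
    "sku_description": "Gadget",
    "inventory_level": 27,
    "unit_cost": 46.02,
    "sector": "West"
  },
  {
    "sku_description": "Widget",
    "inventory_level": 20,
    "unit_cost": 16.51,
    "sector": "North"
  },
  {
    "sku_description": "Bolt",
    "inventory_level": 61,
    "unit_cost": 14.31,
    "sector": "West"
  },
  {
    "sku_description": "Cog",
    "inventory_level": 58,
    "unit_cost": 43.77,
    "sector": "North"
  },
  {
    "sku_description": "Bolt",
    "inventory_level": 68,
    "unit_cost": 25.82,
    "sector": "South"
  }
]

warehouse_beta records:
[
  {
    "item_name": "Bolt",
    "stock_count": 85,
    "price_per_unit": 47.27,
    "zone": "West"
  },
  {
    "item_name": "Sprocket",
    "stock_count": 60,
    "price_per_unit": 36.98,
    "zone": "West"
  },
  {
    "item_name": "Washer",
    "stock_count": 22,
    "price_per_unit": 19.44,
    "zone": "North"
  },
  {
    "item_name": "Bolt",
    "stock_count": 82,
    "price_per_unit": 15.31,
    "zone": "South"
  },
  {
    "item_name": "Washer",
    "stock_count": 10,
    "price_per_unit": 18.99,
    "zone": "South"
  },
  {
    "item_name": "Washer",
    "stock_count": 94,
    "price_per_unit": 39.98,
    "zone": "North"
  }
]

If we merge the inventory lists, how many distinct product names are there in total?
6

Schema mapping: "sku_description" (warehouse_gamma) = "item_name" (warehouse_beta) = product name

Products in warehouse_gamma: ['Bolt', 'Cog', 'Gadget', 'Widget']
Products in warehouse_beta: ['Bolt', 'Sprocket', 'Washer']

Union (unique products): ['Bolt', 'Cog', 'Gadget', 'Sprocket', 'Washer', 'Widget']
Count: 6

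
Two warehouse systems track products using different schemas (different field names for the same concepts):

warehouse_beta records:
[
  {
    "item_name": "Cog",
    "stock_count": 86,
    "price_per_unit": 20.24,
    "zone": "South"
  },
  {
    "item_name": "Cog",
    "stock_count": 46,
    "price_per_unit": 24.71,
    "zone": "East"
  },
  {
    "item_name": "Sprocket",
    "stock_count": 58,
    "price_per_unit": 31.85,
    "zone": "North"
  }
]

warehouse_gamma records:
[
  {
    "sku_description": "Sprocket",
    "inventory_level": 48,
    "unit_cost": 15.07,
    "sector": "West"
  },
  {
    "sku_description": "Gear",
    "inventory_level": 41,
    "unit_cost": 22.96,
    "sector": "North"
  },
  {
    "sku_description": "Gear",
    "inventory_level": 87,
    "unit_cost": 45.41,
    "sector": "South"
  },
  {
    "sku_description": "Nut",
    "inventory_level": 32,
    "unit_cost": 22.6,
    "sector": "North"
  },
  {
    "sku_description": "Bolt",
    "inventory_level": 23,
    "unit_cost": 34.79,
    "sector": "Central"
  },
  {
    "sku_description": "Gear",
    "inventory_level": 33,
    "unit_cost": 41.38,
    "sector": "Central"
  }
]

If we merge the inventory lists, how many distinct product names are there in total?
5

Schema mapping: "item_name" (warehouse_beta) = "sku_description" (warehouse_gamma) = product name

Products in warehouse_beta: ['Cog', 'Sprocket']
Products in warehouse_gamma: ['Bolt', 'Gear', 'Nut', 'Sprocket']

Union (unique products): ['Bolt', 'Cog', 'Gear', 'Nut', 'Sprocket']
Count: 5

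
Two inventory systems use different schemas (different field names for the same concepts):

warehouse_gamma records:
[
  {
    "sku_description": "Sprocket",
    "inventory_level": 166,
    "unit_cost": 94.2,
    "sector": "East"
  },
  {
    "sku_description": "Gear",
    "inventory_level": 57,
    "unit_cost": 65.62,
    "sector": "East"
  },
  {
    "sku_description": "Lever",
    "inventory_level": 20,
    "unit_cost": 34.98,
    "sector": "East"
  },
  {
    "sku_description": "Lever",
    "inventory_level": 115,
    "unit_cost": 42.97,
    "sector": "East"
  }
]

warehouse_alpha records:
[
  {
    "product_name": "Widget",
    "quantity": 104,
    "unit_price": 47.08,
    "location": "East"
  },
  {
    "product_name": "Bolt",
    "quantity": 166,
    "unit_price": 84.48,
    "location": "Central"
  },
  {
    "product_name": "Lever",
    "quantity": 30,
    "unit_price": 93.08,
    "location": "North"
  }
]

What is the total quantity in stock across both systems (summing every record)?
658

To reconcile these schemas, identify the field holding the quantity in stock in each system:
1. In warehouse_gamma it is "inventory_level"
2. In warehouse_alpha it is "quantity"

From warehouse_gamma: 166 + 57 + 20 + 115 = 358
From warehouse_alpha: 104 + 166 + 30 = 300

Total: 358 + 300 = 658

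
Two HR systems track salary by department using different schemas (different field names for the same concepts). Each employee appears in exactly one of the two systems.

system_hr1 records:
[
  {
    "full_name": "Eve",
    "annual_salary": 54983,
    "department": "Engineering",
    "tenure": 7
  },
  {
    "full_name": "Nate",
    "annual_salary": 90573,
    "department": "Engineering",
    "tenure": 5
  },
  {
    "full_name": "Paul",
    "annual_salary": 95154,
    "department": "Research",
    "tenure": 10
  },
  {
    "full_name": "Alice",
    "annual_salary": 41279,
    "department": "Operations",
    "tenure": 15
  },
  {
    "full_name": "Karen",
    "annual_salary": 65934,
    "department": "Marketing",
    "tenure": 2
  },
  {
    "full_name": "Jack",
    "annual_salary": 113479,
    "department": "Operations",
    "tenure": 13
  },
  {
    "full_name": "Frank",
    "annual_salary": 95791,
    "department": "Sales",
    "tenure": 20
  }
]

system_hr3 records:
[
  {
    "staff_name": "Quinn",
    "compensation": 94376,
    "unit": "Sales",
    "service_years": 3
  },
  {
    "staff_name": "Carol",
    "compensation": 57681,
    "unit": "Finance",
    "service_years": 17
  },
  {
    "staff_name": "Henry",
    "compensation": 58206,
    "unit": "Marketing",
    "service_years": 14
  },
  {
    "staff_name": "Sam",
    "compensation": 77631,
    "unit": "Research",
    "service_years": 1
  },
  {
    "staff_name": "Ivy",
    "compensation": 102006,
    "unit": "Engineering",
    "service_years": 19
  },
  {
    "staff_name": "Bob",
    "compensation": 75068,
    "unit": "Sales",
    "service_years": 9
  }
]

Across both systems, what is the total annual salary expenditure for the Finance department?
57681

Schema mappings:
- "department" (system_hr1) = "unit" (system_hr3) = department
- "annual_salary" (system_hr1) = "compensation" (system_hr3) = salary

Finance salaries from system_hr1: 0
Finance salaries from system_hr3: 57681

Total: 0 + 57681 = 57681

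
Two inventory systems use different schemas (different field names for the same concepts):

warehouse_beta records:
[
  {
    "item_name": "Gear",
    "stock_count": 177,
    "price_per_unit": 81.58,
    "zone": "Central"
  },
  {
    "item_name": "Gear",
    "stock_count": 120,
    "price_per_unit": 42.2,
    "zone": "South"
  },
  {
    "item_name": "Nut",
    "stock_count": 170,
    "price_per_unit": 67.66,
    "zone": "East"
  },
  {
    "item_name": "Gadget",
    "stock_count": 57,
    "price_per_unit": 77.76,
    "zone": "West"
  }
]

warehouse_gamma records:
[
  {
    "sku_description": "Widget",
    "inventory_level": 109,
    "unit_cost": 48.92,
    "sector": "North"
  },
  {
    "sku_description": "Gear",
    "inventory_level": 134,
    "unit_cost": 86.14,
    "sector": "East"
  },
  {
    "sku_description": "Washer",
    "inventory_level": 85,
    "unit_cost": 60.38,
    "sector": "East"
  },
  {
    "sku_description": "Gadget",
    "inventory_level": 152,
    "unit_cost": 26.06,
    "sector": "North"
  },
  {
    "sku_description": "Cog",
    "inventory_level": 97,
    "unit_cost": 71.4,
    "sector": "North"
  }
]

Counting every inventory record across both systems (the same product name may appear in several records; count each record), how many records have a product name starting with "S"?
0

Schema mapping: "item_name" (warehouse_beta) = "sku_description" (warehouse_gamma) = product name

Records with product name starting with "S" in warehouse_beta: 0
Records with product name starting with "S" in warehouse_gamma: 0

Total: 0 + 0 = 0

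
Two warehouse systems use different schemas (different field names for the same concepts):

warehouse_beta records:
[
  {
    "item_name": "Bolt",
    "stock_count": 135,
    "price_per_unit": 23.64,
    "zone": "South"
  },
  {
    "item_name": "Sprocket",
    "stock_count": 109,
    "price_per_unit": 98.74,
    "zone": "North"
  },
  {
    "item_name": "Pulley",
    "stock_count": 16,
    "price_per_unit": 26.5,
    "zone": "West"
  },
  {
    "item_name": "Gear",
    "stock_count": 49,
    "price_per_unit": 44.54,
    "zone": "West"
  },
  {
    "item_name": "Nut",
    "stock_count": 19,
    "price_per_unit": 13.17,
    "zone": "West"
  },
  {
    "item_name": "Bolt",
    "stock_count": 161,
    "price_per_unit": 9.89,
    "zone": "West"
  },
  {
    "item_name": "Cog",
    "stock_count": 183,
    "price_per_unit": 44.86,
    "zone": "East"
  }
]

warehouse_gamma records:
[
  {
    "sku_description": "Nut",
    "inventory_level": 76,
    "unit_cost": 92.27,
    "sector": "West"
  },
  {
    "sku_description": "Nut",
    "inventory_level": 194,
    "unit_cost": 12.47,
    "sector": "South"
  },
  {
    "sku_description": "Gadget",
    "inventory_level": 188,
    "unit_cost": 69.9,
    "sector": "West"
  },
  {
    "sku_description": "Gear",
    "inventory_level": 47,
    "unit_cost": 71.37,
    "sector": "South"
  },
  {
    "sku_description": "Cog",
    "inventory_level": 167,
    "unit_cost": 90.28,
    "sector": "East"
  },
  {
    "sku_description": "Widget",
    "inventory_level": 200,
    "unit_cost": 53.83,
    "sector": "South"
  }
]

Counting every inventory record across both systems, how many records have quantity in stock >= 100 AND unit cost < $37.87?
3

Schema mappings:
- "stock_count" (warehouse_beta) = "inventory_level" (warehouse_gamma) = quantity
- "price_per_unit" (warehouse_beta) = "unit_cost" (warehouse_gamma) = unit cost

Records meeting both conditions in warehouse_beta: 2
Records meeting both conditions in warehouse_gamma: 1

Total: 2 + 1 = 3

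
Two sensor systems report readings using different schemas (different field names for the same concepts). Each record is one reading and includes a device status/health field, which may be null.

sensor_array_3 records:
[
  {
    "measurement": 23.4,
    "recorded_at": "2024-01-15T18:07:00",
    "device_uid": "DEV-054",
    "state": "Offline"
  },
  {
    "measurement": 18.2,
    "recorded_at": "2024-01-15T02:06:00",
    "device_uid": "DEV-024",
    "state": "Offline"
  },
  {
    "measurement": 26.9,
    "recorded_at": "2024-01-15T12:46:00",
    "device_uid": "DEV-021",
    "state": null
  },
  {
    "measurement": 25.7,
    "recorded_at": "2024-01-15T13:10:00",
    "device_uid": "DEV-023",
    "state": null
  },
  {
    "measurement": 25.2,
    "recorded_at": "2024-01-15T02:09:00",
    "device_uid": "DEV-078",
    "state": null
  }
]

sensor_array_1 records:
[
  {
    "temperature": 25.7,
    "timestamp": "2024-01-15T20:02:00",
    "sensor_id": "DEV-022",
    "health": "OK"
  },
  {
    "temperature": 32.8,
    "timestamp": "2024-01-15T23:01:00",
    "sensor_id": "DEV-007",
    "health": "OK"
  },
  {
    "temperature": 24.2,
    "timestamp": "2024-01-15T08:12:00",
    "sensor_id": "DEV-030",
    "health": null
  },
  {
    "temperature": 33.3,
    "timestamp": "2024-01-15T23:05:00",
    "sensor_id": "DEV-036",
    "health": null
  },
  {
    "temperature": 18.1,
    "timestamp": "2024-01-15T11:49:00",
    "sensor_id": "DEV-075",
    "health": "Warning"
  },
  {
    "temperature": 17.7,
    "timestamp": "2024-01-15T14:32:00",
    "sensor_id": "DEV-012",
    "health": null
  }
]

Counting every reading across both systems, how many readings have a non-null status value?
5

Schema mapping: "state" (sensor_array_3) = "health" (sensor_array_1) = status

Non-null in sensor_array_3: 2
Non-null in sensor_array_1: 3

Total non-null: 2 + 3 = 5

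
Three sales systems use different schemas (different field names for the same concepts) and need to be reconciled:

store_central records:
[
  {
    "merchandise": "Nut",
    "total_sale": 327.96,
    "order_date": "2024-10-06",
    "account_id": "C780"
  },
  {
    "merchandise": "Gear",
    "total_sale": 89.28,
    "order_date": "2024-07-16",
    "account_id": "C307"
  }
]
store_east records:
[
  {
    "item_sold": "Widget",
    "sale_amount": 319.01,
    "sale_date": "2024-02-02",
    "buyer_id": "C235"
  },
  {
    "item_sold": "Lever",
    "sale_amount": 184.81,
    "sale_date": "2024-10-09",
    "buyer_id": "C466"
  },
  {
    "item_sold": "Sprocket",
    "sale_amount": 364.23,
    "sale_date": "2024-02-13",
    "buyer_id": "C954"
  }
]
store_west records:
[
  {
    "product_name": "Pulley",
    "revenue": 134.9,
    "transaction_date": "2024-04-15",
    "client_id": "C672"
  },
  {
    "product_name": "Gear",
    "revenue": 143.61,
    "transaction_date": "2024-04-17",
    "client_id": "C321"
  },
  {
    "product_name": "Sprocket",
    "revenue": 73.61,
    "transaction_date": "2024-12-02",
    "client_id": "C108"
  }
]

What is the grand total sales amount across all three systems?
1637.41

Schema reconciliation - all amount fields map to sale amount:

store_central (total_sale): 417.24
store_east (sale_amount): 868.05
store_west (revenue): 352.12

Grand total: 1637.41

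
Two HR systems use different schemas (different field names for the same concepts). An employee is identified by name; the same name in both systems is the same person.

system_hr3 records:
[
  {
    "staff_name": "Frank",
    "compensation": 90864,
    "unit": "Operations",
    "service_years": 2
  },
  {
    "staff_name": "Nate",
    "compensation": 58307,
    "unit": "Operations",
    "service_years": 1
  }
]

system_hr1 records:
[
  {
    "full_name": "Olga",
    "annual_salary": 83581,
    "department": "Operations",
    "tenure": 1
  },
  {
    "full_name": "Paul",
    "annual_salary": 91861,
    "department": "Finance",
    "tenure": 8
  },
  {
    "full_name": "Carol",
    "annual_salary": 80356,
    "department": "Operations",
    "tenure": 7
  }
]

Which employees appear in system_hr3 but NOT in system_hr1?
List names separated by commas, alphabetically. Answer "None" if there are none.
Frank, Nate

Schema mapping: "staff_name" (system_hr3) = "full_name" (system_hr1) = employee name

Names in system_hr3: ['Frank', 'Nate']
Names in system_hr1: ['Carol', 'Olga', 'Paul']

In system_hr3 but not system_hr1: ['Frank', 'Nate']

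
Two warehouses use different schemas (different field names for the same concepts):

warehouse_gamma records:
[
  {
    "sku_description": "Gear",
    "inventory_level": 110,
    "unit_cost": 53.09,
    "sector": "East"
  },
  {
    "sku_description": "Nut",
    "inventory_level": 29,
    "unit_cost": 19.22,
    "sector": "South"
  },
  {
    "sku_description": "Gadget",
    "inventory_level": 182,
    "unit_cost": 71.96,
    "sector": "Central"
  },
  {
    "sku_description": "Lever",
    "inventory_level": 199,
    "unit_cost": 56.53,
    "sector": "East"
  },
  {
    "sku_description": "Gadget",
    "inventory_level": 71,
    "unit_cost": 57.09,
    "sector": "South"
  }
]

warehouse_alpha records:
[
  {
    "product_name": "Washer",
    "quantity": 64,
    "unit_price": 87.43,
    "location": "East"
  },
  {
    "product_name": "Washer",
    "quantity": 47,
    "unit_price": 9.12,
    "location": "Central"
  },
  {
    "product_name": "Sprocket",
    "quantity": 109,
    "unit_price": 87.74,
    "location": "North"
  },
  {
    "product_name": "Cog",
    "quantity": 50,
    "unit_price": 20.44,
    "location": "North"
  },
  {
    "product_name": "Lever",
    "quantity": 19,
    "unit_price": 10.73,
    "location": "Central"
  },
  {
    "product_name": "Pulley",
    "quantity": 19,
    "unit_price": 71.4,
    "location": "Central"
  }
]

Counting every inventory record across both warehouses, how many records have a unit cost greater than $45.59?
7

Schema mapping: "unit_cost" (warehouse_gamma) = "unit_price" (warehouse_alpha) = unit cost

Records > $45.59 in warehouse_gamma: 4
Records > $45.59 in warehouse_alpha: 3

Total count: 4 + 3 = 7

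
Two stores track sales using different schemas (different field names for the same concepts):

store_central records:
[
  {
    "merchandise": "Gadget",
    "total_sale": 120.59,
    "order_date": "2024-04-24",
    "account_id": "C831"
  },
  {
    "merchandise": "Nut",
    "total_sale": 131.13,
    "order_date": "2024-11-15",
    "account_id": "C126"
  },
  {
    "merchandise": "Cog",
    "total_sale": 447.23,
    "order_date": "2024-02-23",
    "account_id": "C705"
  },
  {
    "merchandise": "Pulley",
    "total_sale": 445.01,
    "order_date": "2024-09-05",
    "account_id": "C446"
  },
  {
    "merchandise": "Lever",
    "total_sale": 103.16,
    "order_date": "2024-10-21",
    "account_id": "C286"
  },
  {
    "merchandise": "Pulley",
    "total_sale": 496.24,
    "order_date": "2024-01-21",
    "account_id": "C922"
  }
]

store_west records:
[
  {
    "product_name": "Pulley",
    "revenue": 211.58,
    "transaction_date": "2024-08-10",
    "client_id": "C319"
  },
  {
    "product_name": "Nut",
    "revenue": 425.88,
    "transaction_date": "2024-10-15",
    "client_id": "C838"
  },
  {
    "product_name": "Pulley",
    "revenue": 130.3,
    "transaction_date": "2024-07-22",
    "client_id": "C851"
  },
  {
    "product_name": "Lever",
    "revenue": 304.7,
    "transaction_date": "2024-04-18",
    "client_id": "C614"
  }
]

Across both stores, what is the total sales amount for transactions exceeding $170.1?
2330.64

Schema mapping: "total_sale" (store_central) = "revenue" (store_west) = sale amount

Sum of sales > $170.1 in store_central: 1388.48
Sum of sales > $170.1 in store_west: 942.16

Total: 1388.48 + 942.16 = 2330.64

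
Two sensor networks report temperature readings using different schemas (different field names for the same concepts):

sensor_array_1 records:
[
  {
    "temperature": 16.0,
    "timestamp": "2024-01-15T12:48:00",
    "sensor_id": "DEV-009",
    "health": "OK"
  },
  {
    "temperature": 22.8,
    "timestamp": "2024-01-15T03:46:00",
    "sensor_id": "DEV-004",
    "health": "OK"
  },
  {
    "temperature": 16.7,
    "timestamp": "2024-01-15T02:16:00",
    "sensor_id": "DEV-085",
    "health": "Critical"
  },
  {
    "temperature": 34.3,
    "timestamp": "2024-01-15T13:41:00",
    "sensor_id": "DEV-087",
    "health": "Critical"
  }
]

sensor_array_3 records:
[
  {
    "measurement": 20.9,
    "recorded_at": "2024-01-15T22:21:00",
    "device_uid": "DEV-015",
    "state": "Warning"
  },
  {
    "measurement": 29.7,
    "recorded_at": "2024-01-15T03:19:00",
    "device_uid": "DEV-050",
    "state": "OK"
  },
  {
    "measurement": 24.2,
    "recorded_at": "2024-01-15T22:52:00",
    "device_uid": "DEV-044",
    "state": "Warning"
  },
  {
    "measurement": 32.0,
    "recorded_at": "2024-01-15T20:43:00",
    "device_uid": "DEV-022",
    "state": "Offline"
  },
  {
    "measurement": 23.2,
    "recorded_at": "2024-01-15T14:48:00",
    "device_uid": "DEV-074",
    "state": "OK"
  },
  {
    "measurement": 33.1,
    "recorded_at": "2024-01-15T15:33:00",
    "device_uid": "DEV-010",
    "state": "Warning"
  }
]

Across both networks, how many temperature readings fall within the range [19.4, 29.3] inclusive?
4

Schema mapping: "temperature" (sensor_array_1) = "measurement" (sensor_array_3) = temperature

Readings in [19.4, 29.3] from sensor_array_1: 1
Readings in [19.4, 29.3] from sensor_array_3: 3

Total count: 1 + 3 = 4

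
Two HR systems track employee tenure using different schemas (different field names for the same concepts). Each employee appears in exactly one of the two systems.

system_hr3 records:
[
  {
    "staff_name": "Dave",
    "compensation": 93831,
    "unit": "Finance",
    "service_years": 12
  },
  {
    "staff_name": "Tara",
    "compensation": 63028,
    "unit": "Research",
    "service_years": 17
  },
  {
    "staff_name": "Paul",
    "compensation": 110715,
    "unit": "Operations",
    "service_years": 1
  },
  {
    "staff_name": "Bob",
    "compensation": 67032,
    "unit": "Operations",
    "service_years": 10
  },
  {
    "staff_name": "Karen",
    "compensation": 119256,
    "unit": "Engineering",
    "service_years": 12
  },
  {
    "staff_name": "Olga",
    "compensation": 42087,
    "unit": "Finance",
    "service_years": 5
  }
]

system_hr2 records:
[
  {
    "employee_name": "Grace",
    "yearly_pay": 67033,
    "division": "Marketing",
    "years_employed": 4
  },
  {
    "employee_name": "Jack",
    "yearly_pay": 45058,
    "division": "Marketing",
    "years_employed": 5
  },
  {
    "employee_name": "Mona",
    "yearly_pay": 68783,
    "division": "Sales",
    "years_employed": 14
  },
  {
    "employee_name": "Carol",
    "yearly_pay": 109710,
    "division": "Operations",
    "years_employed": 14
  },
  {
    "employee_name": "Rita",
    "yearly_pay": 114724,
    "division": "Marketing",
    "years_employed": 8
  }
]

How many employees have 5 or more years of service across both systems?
9

Reconcile schemas: "service_years" (system_hr3) = "years_employed" (system_hr2) = years of service

From system_hr3: 5 employees with >= 5 years
From system_hr2: 4 employees with >= 5 years

Total: 5 + 4 = 9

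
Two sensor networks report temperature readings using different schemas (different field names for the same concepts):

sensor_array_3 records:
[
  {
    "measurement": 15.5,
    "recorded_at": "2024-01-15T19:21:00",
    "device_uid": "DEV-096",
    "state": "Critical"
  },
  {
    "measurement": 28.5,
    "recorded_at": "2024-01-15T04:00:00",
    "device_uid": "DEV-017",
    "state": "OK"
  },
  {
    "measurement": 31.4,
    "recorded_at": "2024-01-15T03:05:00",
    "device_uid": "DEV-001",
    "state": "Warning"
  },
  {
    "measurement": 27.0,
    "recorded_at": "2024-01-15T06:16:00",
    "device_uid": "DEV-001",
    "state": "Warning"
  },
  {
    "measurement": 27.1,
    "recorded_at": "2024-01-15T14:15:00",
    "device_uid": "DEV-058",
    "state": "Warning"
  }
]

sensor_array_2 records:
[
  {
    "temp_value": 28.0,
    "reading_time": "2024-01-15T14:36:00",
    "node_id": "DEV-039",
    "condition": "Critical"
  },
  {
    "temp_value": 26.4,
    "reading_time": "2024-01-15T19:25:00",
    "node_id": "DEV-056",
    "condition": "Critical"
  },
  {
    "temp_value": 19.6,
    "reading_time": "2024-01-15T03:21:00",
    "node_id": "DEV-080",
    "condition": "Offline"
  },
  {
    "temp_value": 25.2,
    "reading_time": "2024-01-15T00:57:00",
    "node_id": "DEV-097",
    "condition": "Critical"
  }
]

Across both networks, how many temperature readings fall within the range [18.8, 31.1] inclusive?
7

Schema mapping: "measurement" (sensor_array_3) = "temp_value" (sensor_array_2) = temperature

Readings in [18.8, 31.1] from sensor_array_3: 3
Readings in [18.8, 31.1] from sensor_array_2: 4

Total count: 3 + 4 = 7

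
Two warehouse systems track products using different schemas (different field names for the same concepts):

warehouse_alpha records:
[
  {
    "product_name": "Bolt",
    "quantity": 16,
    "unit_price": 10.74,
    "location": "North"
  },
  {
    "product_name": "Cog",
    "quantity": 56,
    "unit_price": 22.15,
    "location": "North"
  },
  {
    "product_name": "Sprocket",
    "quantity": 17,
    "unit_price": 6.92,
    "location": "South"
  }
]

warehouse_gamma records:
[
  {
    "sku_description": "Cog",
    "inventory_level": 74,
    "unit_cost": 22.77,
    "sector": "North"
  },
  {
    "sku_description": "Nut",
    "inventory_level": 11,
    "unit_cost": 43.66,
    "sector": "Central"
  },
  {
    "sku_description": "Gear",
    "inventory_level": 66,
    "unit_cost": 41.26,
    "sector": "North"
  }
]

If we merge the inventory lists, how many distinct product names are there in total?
5

Schema mapping: "product_name" (warehouse_alpha) = "sku_description" (warehouse_gamma) = product name

Products in warehouse_alpha: ['Bolt', 'Cog', 'Sprocket']
Products in warehouse_gamma: ['Cog', 'Gear', 'Nut']

Union (unique products): ['Bolt', 'Cog', 'Gear', 'Nut', 'Sprocket']
Count: 5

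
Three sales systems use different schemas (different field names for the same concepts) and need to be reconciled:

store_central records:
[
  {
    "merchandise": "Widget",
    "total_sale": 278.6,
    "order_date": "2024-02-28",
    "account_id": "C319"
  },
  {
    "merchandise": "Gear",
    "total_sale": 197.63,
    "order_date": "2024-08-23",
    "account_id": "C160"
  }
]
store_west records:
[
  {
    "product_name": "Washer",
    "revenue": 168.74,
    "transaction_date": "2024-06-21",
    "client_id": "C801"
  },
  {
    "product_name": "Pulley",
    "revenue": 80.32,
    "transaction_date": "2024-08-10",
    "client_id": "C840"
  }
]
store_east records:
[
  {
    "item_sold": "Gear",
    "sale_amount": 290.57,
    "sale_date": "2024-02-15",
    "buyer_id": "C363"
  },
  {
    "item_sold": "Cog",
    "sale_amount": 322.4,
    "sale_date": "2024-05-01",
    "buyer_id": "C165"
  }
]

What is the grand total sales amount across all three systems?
1338.26

Schema reconciliation - all amount fields map to sale amount:

store_central (total_sale): 476.23
store_west (revenue): 249.06
store_east (sale_amount): 612.97

Grand total: 1338.26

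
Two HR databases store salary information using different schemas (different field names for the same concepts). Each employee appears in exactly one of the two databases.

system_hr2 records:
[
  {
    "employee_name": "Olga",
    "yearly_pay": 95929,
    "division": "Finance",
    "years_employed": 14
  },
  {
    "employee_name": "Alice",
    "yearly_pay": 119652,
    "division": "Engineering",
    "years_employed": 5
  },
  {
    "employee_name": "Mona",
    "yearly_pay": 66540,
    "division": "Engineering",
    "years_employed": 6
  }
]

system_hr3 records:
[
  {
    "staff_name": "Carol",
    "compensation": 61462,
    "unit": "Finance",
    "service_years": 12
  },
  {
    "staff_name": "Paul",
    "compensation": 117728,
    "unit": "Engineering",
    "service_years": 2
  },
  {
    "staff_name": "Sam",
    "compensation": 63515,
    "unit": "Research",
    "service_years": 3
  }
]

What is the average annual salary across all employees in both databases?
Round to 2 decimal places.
87471.00

Schema mapping: "yearly_pay" (system_hr2) = "compensation" (system_hr3) = annual salary

All salaries: [95929, 119652, 66540, 61462, 117728, 63515]
Sum: 524826
Count: 6
Average: 524826 / 6 = 87471.00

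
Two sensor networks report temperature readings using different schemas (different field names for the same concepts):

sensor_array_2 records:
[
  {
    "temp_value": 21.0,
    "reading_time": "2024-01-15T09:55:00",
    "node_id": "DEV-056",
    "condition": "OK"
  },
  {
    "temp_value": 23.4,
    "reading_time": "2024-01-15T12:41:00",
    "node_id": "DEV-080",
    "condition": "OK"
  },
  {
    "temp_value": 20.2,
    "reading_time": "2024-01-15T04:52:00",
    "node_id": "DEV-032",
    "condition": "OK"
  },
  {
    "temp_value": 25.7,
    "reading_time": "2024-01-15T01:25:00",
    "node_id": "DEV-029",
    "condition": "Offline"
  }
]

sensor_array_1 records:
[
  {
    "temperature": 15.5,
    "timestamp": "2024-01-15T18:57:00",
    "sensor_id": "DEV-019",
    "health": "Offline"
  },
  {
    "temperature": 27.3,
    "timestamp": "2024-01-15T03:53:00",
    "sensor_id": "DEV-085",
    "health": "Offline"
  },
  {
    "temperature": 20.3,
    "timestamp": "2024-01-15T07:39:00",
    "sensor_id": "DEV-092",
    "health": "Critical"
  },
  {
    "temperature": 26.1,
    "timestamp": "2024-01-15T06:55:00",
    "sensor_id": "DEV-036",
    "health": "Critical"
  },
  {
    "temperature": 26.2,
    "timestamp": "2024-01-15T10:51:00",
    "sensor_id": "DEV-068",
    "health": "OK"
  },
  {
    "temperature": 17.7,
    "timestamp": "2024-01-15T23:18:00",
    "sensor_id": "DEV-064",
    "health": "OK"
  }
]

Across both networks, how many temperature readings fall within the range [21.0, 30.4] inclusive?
6

Schema mapping: "temp_value" (sensor_array_2) = "temperature" (sensor_array_1) = temperature

Readings in [21.0, 30.4] from sensor_array_2: 3
Readings in [21.0, 30.4] from sensor_array_1: 3

Total count: 3 + 3 = 6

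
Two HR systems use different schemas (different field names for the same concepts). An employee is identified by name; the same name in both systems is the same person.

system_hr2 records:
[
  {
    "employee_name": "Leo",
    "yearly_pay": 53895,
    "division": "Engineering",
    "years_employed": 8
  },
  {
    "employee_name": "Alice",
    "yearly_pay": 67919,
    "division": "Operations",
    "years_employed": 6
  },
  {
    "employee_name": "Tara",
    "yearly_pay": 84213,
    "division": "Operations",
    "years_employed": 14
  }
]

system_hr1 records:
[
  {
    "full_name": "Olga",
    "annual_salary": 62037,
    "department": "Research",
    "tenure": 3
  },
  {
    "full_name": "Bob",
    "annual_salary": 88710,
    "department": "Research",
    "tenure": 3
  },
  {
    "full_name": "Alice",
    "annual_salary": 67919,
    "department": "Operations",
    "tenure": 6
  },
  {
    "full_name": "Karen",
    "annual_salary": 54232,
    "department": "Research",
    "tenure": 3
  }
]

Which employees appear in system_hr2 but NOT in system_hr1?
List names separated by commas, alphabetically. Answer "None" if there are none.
Leo, Tara

Schema mapping: "employee_name" (system_hr2) = "full_name" (system_hr1) = employee name

Names in system_hr2: ['Alice', 'Leo', 'Tara']
Names in system_hr1: ['Alice', 'Bob', 'Karen', 'Olga']

In system_hr2 but not system_hr1: ['Leo', 'Tara']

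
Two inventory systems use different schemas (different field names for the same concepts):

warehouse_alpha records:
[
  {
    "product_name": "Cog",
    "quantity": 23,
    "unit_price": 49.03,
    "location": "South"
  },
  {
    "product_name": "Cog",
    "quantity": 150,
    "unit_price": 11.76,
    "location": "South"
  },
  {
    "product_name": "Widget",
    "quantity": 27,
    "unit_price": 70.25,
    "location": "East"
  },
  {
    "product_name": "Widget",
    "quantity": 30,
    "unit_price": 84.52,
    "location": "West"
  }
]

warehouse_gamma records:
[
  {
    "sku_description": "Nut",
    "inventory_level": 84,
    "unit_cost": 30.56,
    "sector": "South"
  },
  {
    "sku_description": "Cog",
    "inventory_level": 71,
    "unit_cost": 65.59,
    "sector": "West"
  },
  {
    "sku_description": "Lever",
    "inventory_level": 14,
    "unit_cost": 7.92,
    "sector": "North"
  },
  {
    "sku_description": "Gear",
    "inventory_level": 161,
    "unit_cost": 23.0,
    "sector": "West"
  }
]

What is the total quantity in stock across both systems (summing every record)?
560

To reconcile these schemas, identify the field holding the quantity in stock in each system:
1. In warehouse_alpha it is "quantity"
2. In warehouse_gamma it is "inventory_level"

From warehouse_alpha: 23 + 150 + 27 + 30 = 230
From warehouse_gamma: 84 + 71 + 14 + 161 = 330

Total: 230 + 330 = 560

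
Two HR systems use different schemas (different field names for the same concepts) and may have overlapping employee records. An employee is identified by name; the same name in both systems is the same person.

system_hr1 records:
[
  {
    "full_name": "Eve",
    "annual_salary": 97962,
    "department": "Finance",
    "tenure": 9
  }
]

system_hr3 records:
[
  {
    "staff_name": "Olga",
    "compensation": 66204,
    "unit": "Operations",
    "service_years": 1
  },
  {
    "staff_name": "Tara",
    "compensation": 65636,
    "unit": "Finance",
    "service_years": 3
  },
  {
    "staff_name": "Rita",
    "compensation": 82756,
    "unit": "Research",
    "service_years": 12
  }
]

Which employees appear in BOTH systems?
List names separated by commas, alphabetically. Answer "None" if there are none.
None

Schema mapping: "full_name" (system_hr1) = "staff_name" (system_hr3) = employee name

Names in system_hr1: ['Eve']
Names in system_hr3: ['Olga', 'Rita', 'Tara']

Intersection: None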